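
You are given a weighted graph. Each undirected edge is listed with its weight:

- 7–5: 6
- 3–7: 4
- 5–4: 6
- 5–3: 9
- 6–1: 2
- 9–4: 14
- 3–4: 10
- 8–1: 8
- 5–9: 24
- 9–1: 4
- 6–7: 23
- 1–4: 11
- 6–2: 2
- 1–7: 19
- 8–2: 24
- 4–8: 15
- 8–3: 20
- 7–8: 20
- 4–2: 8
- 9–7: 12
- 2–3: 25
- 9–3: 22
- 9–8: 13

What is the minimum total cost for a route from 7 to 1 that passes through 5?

Best 7 to 5: 7–5 costing 6
Best 5 to 1: 5–4–1 costing 17
Total via 5: 6 + 17 = 23.

23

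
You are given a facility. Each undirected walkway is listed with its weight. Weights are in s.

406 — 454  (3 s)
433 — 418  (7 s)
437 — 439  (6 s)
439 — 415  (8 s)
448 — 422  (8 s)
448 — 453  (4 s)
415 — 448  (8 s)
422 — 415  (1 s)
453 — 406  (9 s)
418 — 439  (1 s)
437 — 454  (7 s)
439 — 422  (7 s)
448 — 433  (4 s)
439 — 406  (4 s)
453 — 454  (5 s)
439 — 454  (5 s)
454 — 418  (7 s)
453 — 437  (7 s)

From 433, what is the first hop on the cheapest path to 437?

Enumerating some paths:
433 → 448 → 453 → 437: 4+4+7 = 15
433 → 418 → 439 → 437: 7+1+6 = 14
The minimum is 14 s via 433 → 418 → 439 → 437.
So from 433 the first move is to 418.

418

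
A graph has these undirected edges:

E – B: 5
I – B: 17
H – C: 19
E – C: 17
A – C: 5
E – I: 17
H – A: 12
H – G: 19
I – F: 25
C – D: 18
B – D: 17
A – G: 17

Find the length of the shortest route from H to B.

39

Enumerating some paths:
H–C–E–B: 19+17+5 = 41
H–A–C–E–B: 12+5+17+5 = 39
Cheapest is H–A–C–E–B at 39.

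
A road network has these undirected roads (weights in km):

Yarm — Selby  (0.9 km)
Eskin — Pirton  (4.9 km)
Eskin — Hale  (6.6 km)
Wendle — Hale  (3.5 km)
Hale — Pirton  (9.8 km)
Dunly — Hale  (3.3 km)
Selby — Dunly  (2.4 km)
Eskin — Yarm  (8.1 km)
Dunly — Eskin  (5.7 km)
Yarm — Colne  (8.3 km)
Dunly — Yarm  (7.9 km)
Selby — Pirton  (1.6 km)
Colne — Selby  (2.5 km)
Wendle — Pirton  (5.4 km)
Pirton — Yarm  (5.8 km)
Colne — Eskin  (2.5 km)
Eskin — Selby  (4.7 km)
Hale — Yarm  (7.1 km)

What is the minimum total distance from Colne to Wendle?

9.5 km

Running Dijkstra from Colne:
Colne: 0
Eskin: 2.5  (via Colne)
Selby: 2.5  (via Colne)
Yarm: 3.4  (via Selby)
Pirton: 4.1  (via Selby)
Dunly: 4.9  (via Selby)
Hale: 8.2  (via Dunly)
Wendle: 9.5  (via Pirton)
Shortest route: Colne → Selby → Pirton → Wendle = 9.5 km.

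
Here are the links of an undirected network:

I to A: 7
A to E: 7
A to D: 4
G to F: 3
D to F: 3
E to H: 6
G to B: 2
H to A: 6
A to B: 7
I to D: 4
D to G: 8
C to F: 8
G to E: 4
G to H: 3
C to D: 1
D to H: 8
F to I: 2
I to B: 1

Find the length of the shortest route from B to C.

Running Dijkstra from B:
B: 0
I: 1  (via B)
G: 2  (via B)
F: 3  (via I)
D: 5  (via I)
H: 5  (via G)
C: 6  (via D)
Shortest route: B–I–D–C = 6.

6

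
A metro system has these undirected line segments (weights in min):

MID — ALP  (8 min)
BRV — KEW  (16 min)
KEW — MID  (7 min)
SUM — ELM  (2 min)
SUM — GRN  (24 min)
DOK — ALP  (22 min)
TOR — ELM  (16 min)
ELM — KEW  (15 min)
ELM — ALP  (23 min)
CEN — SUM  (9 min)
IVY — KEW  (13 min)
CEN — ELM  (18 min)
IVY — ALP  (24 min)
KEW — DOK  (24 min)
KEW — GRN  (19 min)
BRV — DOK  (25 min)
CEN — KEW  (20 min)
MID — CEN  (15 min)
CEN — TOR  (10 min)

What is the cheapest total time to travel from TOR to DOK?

Settle nodes by increasing distance from TOR:
TOR: 0
CEN: 10  (via TOR)
ELM: 16  (via TOR)
SUM: 18  (via ELM)
MID: 25  (via CEN)
KEW: 30  (via CEN)
ALP: 33  (via MID)
GRN: 42  (via SUM)
IVY: 43  (via KEW)
BRV: 46  (via KEW)
DOK: 54  (via KEW)
Shortest route: TOR → CEN → KEW → DOK = 54 min.

54 min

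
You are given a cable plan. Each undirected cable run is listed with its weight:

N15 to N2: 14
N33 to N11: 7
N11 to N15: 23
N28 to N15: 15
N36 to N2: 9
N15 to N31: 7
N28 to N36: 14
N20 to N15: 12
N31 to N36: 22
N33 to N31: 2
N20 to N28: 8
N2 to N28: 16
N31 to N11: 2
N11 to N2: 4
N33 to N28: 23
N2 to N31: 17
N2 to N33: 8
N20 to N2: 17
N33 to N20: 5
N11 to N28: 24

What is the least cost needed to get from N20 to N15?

12

Shortest distances from N20:
N20: 0
N33: 5  (via N20)
N31: 7  (via N33)
N28: 8  (via N20)
N11: 9  (via N31)
N15: 12  (via N20)
Shortest route: N20–N15 = 12.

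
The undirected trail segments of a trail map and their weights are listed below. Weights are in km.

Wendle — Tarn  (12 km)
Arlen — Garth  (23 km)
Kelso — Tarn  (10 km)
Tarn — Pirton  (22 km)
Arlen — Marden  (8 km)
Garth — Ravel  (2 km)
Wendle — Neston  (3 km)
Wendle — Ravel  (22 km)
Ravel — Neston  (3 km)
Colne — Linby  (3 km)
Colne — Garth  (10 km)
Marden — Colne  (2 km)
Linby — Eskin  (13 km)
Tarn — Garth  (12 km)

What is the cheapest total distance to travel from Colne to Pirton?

44 km

Shortest distances from Colne:
Colne: 0
Marden: 2  (via Colne)
Linby: 3  (via Colne)
Arlen: 10  (via Marden)
Garth: 10  (via Colne)
Ravel: 12  (via Garth)
Neston: 15  (via Ravel)
Eskin: 16  (via Linby)
Wendle: 18  (via Neston)
Tarn: 22  (via Garth)
Kelso: 32  (via Tarn)
Pirton: 44  (via Tarn)
Shortest route: Colne → Garth → Tarn → Pirton = 44 km.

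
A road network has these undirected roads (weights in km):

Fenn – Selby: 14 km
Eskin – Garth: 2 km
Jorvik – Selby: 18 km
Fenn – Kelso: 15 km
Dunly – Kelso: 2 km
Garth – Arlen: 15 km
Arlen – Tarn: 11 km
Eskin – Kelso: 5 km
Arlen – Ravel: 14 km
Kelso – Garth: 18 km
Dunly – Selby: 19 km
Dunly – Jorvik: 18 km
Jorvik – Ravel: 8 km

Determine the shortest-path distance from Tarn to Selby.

Enumerating some paths:
Tarn–Arlen–Garth–Eskin–Kelso–Fenn–Selby: 11+15+2+5+15+14 = 62
Tarn–Arlen–Ravel–Jorvik–Selby: 11+14+8+18 = 51
Tarn–Arlen–Garth–Eskin–Kelso–Dunly–Selby: 11+15+2+5+2+19 = 54
Cheapest is Tarn–Arlen–Ravel–Jorvik–Selby at 51 km.

51 km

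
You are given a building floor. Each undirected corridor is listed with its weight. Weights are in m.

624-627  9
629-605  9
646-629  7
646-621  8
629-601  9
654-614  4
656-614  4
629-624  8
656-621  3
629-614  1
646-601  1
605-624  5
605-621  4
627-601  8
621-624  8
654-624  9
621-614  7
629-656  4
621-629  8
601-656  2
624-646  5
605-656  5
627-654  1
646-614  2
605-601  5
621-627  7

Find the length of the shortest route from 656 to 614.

Settle nodes by increasing distance from 656:
656: 0
601: 2  (via 656)
646: 3  (via 601)
621: 3  (via 656)
614: 4  (via 656)
Shortest route: 656–614 = 4 m.

4 m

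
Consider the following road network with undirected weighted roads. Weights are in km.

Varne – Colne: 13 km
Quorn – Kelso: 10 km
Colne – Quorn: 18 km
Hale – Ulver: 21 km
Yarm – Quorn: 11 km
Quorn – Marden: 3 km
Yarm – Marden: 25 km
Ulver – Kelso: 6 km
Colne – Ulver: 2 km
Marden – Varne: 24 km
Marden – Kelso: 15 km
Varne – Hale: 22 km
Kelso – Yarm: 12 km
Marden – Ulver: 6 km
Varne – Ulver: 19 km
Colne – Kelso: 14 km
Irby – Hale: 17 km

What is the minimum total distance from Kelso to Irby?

44 km

Settle nodes by increasing distance from Kelso:
Kelso: 0
Ulver: 6  (via Kelso)
Colne: 8  (via Ulver)
Quorn: 10  (via Kelso)
Marden: 12  (via Ulver)
Yarm: 12  (via Kelso)
Varne: 21  (via Colne)
Hale: 27  (via Ulver)
Irby: 44  (via Hale)
Shortest route: Kelso–Ulver–Hale–Irby = 44 km.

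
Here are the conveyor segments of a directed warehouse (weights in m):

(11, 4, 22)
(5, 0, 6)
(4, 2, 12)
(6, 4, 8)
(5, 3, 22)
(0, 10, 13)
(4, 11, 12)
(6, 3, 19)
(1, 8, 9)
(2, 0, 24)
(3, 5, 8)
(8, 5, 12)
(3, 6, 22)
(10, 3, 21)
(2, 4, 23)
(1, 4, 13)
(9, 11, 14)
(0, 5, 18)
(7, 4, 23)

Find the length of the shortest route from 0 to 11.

76 m

Shortest distances from 0:
0: 0
10: 13  (via 0)
5: 18  (via 0)
3: 34  (via 10)
6: 56  (via 3)
4: 64  (via 6)
2: 76  (via 4)
11: 76  (via 4)
Shortest route: 0 → 10 → 3 → 6 → 4 → 11 = 76 m.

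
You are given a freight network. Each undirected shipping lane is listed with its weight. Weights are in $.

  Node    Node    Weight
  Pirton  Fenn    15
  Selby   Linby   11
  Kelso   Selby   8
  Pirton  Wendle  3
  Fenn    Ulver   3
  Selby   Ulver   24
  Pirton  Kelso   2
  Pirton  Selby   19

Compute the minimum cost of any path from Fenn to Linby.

$36

Running Dijkstra from Fenn:
Fenn: 0
Ulver: 3  (via Fenn)
Pirton: 15  (via Fenn)
Kelso: 17  (via Pirton)
Wendle: 18  (via Pirton)
Selby: 25  (via Kelso)
Linby: 36  (via Selby)
Shortest route: Fenn → Pirton → Kelso → Selby → Linby = $36.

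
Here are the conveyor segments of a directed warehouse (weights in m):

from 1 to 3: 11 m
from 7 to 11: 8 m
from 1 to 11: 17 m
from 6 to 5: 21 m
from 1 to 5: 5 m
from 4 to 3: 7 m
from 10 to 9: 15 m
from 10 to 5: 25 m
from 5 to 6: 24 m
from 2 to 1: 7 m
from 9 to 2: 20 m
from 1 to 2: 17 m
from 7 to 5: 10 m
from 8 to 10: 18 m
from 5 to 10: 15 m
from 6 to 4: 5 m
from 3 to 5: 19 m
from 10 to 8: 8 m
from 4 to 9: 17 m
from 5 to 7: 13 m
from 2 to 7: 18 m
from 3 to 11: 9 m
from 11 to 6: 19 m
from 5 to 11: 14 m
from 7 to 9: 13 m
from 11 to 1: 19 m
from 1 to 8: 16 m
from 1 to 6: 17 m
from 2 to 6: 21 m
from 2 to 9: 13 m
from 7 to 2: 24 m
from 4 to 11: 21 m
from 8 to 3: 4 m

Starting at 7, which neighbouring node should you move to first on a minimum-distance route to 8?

Candidate routes:
7–11–1–8: 8+19+16 = 43
7–2–1–8: 24+7+16 = 47
7–5–10–8: 10+15+8 = 33
Cheapest is 7–5–10–8 at 33 m.
So from 7 the first move is to 5.

5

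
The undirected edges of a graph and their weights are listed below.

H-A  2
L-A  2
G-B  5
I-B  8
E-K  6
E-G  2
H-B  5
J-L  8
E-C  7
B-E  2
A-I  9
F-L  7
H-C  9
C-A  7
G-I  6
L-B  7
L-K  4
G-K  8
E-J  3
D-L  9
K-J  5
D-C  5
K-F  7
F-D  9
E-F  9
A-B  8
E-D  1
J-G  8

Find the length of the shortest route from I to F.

17

Running Dijkstra from I:
I: 0
G: 6  (via I)
B: 8  (via I)
E: 8  (via G)
A: 9  (via I)
D: 9  (via E)
H: 11  (via A)
J: 11  (via E)
L: 11  (via A)
C: 14  (via D)
K: 14  (via G)
F: 17  (via E)
Shortest route: I → G → E → F = 17.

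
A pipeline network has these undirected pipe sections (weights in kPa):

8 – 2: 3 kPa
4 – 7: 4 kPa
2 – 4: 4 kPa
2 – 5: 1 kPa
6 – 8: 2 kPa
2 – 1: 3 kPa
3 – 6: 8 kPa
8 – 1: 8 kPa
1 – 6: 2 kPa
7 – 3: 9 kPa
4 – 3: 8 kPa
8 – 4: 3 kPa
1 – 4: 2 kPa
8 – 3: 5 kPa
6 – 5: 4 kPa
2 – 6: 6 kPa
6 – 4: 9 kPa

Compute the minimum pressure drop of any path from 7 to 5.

9 kPa

Shortest distances from 7:
7: 0
4: 4  (via 7)
1: 6  (via 4)
8: 7  (via 4)
2: 8  (via 4)
6: 8  (via 1)
3: 9  (via 7)
5: 9  (via 2)
Shortest route: 7–4–2–5 = 9 kPa.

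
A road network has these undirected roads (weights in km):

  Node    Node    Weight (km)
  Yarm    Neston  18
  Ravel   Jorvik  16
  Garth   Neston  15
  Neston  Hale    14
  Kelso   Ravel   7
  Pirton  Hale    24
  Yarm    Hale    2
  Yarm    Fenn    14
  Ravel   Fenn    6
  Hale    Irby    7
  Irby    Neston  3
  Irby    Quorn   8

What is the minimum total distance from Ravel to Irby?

Settle nodes by increasing distance from Ravel:
Ravel: 0
Fenn: 6  (via Ravel)
Kelso: 7  (via Ravel)
Jorvik: 16  (via Ravel)
Yarm: 20  (via Fenn)
Hale: 22  (via Yarm)
Irby: 29  (via Hale)
Shortest route: Ravel → Fenn → Yarm → Hale → Irby = 29 km.

29 km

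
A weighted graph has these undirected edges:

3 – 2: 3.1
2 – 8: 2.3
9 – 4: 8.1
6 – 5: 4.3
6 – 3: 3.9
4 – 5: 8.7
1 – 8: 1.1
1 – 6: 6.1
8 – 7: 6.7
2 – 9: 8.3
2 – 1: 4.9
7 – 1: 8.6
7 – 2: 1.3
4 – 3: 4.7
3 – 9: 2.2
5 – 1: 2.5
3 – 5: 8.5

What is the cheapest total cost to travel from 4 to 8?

10.1

Enumerating some paths:
4–3–2–1–8: 4.7+3.1+4.9+1.1 = 13.8
4–5–1–8: 8.7+2.5+1.1 = 12.3
4–3–2–8: 4.7+3.1+2.3 = 10.1
4–9–3–2–8: 8.1+2.2+3.1+2.3 = 15.7
The minimum is 10.1 via 4–3–2–8.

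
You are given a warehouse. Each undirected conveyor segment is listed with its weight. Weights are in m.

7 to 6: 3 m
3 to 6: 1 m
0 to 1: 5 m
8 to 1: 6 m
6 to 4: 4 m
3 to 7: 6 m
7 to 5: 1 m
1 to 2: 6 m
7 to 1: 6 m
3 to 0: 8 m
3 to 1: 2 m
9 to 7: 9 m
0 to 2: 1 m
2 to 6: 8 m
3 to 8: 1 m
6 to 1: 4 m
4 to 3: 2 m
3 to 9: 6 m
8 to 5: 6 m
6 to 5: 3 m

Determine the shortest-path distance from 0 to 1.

Shortest distances from 0:
0: 0
2: 1  (via 0)
1: 5  (via 0)
Shortest route: 0–1 = 5 m.

5 m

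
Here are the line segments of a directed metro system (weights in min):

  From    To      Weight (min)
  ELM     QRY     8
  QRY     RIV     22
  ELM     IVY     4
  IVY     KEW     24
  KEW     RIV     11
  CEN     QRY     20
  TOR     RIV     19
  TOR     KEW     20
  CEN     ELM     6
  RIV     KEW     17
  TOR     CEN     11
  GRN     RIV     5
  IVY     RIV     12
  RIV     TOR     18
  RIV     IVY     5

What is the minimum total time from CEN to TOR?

Shortest distances from CEN:
CEN: 0
ELM: 6  (via CEN)
IVY: 10  (via ELM)
QRY: 14  (via ELM)
RIV: 22  (via IVY)
KEW: 34  (via IVY)
TOR: 40  (via RIV)
Shortest route: CEN → ELM → IVY → RIV → TOR = 40 min.

40 min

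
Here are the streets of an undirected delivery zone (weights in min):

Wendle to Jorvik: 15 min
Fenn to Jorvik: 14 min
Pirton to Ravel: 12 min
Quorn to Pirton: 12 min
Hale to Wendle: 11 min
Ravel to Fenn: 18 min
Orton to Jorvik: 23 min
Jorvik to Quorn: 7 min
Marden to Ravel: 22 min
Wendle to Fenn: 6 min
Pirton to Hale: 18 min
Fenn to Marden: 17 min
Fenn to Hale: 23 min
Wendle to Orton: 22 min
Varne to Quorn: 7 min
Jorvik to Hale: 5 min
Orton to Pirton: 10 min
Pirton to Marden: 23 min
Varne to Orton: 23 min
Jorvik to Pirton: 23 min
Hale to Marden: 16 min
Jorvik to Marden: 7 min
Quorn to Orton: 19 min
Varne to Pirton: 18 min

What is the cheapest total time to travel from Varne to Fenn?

28 min

Shortest distances from Varne:
Varne: 0
Quorn: 7  (via Varne)
Jorvik: 14  (via Quorn)
Pirton: 18  (via Varne)
Hale: 19  (via Jorvik)
Marden: 21  (via Jorvik)
Orton: 23  (via Varne)
Fenn: 28  (via Jorvik)
Shortest route: Varne–Quorn–Jorvik–Fenn = 28 min.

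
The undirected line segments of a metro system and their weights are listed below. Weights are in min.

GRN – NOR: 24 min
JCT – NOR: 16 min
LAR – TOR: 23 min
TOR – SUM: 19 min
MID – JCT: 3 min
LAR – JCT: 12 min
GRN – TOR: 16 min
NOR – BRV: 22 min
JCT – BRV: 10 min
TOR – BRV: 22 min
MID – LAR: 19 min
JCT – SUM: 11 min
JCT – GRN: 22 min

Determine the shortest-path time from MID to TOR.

Settle nodes by increasing distance from MID:
MID: 0
JCT: 3  (via MID)
BRV: 13  (via JCT)
SUM: 14  (via JCT)
LAR: 15  (via JCT)
NOR: 19  (via JCT)
GRN: 25  (via JCT)
TOR: 33  (via SUM)
Shortest route: MID–JCT–SUM–TOR = 33 min.

33 min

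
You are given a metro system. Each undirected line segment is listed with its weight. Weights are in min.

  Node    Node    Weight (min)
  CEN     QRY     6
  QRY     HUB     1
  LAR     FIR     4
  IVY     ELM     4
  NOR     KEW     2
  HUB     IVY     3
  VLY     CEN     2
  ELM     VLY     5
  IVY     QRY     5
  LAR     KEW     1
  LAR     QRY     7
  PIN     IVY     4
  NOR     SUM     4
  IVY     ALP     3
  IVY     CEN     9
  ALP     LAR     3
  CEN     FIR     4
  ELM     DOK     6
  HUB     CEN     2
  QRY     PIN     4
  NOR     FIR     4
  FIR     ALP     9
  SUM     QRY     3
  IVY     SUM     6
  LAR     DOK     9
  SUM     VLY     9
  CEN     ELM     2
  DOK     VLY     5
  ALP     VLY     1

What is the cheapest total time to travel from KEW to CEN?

Candidate routes:
KEW - LAR - ALP - VLY - CEN: 1+3+1+2 = 7
KEW - LAR - FIR - CEN: 1+4+4 = 9
Cheapest is KEW - LAR - ALP - VLY - CEN at 7 min.

7 min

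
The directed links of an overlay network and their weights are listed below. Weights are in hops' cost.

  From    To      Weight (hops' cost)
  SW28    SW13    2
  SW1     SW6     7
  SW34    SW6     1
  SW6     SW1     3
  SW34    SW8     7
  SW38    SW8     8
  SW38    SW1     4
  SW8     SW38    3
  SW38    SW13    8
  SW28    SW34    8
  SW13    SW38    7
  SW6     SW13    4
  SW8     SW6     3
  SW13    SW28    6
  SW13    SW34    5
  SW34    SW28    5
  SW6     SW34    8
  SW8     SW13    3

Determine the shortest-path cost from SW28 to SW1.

Compare a few routes:
SW28 - SW34 - SW6 - SW1: 8+1+3 = 12
SW28 - SW13 - SW34 - SW6 - SW1: 2+5+1+3 = 11
SW28 - SW13 - SW38 - SW1: 2+7+4 = 13
Cheapest is SW28 - SW13 - SW34 - SW6 - SW1 at 11 hops' cost.

11 hops' cost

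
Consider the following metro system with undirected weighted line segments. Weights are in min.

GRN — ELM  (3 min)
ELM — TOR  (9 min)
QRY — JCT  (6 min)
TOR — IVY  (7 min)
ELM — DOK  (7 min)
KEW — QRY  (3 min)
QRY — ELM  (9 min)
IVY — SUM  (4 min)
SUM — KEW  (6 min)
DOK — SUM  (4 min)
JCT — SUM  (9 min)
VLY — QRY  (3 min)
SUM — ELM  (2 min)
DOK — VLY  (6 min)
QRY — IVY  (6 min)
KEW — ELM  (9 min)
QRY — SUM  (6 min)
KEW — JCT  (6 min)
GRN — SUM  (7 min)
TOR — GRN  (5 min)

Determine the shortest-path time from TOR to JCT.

Shortest distances from TOR:
TOR: 0
GRN: 5  (via TOR)
IVY: 7  (via TOR)
ELM: 8  (via GRN)
SUM: 10  (via ELM)
QRY: 13  (via IVY)
DOK: 14  (via SUM)
VLY: 16  (via QRY)
KEW: 16  (via SUM)
JCT: 19  (via SUM)
Shortest route: TOR → GRN → ELM → SUM → JCT = 19 min.

19 min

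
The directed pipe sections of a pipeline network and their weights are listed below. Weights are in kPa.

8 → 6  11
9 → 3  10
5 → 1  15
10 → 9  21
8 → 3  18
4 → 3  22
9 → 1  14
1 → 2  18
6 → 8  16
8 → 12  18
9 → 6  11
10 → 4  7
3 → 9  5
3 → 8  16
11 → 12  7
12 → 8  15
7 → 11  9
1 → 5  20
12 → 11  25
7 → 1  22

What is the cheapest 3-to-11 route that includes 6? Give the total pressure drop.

Best 3 to 6: 3–9–6 costing 16
Shortest 6→11: 6–8–12–11 = 59
Total via 6: 16 + 59 = 75 kPa.

75 kPa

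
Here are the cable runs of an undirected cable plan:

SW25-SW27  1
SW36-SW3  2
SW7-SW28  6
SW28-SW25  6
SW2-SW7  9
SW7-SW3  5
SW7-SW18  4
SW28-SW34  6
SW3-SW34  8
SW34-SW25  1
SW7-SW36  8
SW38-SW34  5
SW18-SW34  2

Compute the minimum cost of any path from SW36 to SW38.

Candidate routes:
SW36 → SW3 → SW7 → SW18 → SW34 → SW38: 2+5+4+2+5 = 18
SW36 → SW3 → SW34 → SW38: 2+8+5 = 15
SW36 → SW7 → SW18 → SW34 → SW38: 8+4+2+5 = 19
The minimum is 15 via SW36 → SW3 → SW34 → SW38.

15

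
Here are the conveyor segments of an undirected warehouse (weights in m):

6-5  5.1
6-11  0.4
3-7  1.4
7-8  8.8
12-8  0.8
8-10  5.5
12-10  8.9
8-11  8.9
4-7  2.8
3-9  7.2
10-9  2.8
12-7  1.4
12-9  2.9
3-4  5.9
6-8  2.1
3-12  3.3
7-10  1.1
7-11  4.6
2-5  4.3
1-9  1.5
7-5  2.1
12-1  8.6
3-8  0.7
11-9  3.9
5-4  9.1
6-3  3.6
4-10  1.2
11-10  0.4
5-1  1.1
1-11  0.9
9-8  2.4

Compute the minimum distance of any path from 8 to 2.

8.5 m

Shortest distances from 8:
8: 0
3: 0.7  (via 8)
12: 0.8  (via 8)
6: 2.1  (via 8)
7: 2.1  (via 3)
9: 2.4  (via 8)
11: 2.5  (via 6)
10: 2.9  (via 11)
1: 3.4  (via 11)
4: 4.1  (via 10)
5: 4.2  (via 7)
2: 8.5  (via 5)
Shortest route: 8 → 3 → 7 → 5 → 2 = 8.5 m.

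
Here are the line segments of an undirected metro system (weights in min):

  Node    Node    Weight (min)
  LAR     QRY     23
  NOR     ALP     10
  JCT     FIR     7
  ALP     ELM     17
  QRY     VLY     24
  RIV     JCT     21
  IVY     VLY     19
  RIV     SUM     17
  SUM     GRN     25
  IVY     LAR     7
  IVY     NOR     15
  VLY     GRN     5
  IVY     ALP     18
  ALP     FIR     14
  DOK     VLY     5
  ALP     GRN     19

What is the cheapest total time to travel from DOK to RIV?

52 min

Enumerating some paths:
DOK - VLY - GRN - SUM - RIV: 5+5+25+17 = 52
DOK - VLY - GRN - ALP - FIR - JCT - RIV: 5+5+19+14+7+21 = 71
Cheapest is DOK - VLY - GRN - SUM - RIV at 52 min.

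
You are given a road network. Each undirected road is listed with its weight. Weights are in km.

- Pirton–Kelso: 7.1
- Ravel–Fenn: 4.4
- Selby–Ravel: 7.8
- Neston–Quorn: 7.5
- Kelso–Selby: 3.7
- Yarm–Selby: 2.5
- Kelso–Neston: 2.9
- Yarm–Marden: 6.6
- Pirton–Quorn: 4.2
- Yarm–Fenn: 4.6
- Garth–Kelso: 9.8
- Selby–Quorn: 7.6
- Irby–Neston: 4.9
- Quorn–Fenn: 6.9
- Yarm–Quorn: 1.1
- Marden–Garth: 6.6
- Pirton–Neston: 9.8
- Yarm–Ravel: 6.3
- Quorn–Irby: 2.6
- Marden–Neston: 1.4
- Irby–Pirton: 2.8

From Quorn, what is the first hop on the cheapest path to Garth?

Compare a few routes:
Quorn - Irby - Neston - Marden - Garth: 2.6+4.9+1.4+6.6 = 15.5
Quorn - Yarm - Marden - Garth: 1.1+6.6+6.6 = 14.3
Quorn - Neston - Marden - Garth: 7.5+1.4+6.6 = 15.5
Cheapest is Quorn - Yarm - Marden - Garth at 14.3 km.
So from Quorn the first move is to Yarm.

Yarm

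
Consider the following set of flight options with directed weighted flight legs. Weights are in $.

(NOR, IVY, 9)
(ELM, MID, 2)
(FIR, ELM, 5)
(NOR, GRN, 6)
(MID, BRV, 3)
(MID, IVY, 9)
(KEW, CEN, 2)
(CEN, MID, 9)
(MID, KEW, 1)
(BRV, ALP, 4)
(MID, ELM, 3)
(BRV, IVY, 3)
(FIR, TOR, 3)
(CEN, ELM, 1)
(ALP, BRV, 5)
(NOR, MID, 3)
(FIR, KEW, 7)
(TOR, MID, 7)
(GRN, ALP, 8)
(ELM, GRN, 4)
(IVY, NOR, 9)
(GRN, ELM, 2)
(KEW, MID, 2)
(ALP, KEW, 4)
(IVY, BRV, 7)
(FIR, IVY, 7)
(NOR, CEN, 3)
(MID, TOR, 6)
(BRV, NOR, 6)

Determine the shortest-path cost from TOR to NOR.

Enumerating some paths:
TOR - MID - BRV - IVY - NOR: 7+3+3+9 = 22
TOR - MID - BRV - NOR: 7+3+6 = 16
The minimum is $16 via TOR - MID - BRV - NOR.

$16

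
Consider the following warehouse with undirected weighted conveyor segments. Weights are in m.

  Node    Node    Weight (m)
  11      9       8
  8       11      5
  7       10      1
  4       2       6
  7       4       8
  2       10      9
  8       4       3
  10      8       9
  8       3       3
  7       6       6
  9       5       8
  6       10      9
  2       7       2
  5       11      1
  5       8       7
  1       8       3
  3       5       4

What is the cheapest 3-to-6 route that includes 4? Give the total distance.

20 m

Best 3 to 4: 3–8–4 costing 6
Shortest 4→6: 4–7–6 = 14
Total via 4: 6 + 14 = 20 m.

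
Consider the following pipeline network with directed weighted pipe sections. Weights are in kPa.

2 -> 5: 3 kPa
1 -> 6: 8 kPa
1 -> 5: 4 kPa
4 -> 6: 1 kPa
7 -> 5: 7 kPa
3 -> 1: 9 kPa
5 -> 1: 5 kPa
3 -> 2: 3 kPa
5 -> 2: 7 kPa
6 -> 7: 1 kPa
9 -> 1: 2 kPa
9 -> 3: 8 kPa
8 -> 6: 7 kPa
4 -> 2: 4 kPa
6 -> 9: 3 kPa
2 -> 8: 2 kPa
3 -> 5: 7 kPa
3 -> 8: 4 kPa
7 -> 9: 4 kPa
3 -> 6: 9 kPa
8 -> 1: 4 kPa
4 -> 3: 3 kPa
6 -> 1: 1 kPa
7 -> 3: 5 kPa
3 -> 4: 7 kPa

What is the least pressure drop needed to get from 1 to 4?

21 kPa

Shortest distances from 1:
1: 0
5: 4  (via 1)
6: 8  (via 1)
7: 9  (via 6)
2: 11  (via 5)
9: 11  (via 6)
8: 13  (via 2)
3: 14  (via 7)
4: 21  (via 3)
Shortest route: 1–6–7–3–4 = 21 kPa.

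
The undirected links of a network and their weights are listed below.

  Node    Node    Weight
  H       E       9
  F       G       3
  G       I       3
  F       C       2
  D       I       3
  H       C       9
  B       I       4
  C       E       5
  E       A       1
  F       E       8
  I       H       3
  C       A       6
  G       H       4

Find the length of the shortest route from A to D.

Settle nodes by increasing distance from A:
A: 0
E: 1  (via A)
C: 6  (via A)
F: 8  (via C)
H: 10  (via E)
G: 11  (via F)
I: 13  (via H)
D: 16  (via I)
Shortest route: A–E–H–I–D = 16.

16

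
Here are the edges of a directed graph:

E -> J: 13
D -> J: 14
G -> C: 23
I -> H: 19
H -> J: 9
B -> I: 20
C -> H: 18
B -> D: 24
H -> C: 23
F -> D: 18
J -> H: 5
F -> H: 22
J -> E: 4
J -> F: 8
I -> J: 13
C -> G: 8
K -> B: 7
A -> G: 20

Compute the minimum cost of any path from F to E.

35

Settle nodes by increasing distance from F:
F: 0
D: 18  (via F)
H: 22  (via F)
J: 31  (via H)
E: 35  (via J)
Shortest route: F–H–J–E = 35.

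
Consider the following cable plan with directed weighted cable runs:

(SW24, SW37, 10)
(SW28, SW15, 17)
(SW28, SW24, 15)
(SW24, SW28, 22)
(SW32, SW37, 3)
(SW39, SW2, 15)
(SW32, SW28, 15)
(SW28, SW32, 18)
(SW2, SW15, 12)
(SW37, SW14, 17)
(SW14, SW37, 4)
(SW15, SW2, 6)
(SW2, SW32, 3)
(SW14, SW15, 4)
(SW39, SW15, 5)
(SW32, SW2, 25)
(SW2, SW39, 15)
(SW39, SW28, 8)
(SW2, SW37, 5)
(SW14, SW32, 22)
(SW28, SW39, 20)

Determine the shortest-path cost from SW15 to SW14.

Settle nodes by increasing distance from SW15:
SW15: 0
SW2: 6  (via SW15)
SW32: 9  (via SW2)
SW37: 11  (via SW2)
SW39: 21  (via SW2)
SW28: 24  (via SW32)
SW14: 28  (via SW37)
Shortest route: SW15 → SW2 → SW37 → SW14 = 28.

28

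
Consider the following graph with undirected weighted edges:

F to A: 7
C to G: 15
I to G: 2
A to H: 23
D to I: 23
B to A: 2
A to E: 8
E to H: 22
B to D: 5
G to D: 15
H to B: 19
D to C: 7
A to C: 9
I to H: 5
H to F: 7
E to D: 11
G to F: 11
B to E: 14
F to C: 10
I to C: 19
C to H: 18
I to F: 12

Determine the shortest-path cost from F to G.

Settle nodes by increasing distance from F:
F: 0
A: 7  (via F)
H: 7  (via F)
B: 9  (via A)
C: 10  (via F)
G: 11  (via F)
Shortest route: F–G = 11.

11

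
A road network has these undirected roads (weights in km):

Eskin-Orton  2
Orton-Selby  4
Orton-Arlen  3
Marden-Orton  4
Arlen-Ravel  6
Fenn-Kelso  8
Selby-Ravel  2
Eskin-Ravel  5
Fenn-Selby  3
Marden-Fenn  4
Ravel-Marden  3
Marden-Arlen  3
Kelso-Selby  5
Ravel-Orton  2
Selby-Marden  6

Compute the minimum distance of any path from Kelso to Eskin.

11 km

Compare a few routes:
Kelso → Selby → Orton → Ravel → Eskin: 5+4+2+5 = 16
Kelso → Selby → Ravel → Marden → Orton → Eskin: 5+2+3+4+2 = 16
Kelso → Selby → Ravel → Eskin: 5+2+5 = 12
Kelso → Selby → Orton → Eskin: 5+4+2 = 11
Cheapest is Kelso → Selby → Orton → Eskin at 11 km.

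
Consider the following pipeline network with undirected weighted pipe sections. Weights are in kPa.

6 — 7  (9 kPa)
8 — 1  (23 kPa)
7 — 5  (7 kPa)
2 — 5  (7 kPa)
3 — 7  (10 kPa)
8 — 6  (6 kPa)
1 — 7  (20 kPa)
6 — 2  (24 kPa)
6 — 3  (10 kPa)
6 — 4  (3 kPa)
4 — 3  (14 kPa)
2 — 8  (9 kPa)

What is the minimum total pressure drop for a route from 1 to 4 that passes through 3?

43 kPa

Best 1 to 3: 1–7–3 costing 30
Best 3 to 4: 3–6–4 costing 13
Total via 3: 30 + 13 = 43 kPa.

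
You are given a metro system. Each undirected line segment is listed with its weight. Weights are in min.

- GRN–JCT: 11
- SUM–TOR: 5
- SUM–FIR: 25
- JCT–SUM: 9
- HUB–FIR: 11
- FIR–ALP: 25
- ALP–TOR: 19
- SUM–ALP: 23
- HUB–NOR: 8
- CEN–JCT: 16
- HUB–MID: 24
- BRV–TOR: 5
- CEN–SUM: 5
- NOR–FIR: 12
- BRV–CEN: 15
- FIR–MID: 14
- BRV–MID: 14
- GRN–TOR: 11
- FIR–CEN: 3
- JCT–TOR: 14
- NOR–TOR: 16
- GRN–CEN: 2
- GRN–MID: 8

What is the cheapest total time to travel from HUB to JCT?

Candidate routes:
HUB → FIR → CEN → SUM → JCT: 11+3+5+9 = 28
HUB → FIR → CEN → GRN → JCT: 11+3+2+11 = 27
HUB → FIR → CEN → JCT: 11+3+16 = 30
Cheapest is HUB → FIR → CEN → GRN → JCT at 27 min.

27 min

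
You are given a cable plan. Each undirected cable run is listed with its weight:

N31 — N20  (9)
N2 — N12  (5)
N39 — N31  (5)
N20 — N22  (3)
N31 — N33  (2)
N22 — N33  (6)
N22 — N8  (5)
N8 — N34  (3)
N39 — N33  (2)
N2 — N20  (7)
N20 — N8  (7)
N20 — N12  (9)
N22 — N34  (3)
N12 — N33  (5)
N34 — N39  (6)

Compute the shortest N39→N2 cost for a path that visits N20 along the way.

Shortest N39→N20: N39–N33–N22–N20 = 11
Best N20 to N2: N20–N2 costing 7
Total via N20: 11 + 7 = 18.

18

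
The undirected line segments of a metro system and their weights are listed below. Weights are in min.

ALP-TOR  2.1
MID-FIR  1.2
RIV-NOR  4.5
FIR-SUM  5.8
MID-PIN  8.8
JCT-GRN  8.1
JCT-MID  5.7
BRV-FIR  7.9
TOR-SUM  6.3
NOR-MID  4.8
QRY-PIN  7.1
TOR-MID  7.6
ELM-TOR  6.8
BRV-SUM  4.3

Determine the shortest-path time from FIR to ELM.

15.6 min

Compare a few routes:
FIR–MID–TOR–ELM: 1.2+7.6+6.8 = 15.6
FIR–SUM–TOR–ELM: 5.8+6.3+6.8 = 18.9
The minimum is 15.6 min via FIR–MID–TOR–ELM.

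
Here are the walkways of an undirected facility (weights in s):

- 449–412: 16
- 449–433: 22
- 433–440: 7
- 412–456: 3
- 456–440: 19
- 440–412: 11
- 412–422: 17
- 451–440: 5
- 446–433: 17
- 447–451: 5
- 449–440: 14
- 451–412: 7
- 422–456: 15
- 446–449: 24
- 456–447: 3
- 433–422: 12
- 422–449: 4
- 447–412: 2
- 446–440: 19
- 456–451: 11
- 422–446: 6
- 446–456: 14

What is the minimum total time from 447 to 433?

17 s

Compare a few routes:
447–456–412–440–433: 3+3+11+7 = 24
447–412–440–433: 2+11+7 = 20
447–412–451–440–433: 2+7+5+7 = 21
447–451–440–433: 5+5+7 = 17
Cheapest is 447–451–440–433 at 17 s.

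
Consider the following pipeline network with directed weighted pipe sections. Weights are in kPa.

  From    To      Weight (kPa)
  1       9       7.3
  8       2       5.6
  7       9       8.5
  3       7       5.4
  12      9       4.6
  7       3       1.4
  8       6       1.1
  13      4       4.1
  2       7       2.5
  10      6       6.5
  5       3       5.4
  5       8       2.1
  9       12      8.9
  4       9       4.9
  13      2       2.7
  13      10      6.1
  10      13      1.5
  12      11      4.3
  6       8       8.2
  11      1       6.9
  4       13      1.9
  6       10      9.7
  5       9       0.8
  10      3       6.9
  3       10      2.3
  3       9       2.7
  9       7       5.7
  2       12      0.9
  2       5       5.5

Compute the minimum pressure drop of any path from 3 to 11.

11.7 kPa

Shortest distances from 3:
3: 0
10: 2.3  (via 3)
9: 2.7  (via 3)
13: 3.8  (via 10)
7: 5.4  (via 3)
2: 6.5  (via 13)
12: 7.4  (via 2)
4: 7.9  (via 13)
6: 8.8  (via 10)
11: 11.7  (via 12)
Shortest route: 3 → 10 → 13 → 2 → 12 → 11 = 11.7 kPa.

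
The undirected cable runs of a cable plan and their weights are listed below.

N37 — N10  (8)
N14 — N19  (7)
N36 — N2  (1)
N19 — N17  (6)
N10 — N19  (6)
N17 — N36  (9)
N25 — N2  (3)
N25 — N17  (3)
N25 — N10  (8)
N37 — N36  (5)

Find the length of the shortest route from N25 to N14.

16

Shortest distances from N25:
N25: 0
N17: 3  (via N25)
N2: 3  (via N25)
N36: 4  (via N2)
N10: 8  (via N25)
N19: 9  (via N17)
N37: 9  (via N36)
N14: 16  (via N19)
Shortest route: N25 → N17 → N19 → N14 = 16.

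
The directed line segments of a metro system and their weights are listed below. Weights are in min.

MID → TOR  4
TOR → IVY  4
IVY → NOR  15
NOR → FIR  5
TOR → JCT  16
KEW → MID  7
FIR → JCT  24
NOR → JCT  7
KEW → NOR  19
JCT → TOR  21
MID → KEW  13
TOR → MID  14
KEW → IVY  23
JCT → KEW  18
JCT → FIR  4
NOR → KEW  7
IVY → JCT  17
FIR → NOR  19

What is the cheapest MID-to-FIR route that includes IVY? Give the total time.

28 min

Best MID to IVY: MID → TOR → IVY costing 8
Shortest IVY→FIR: IVY → NOR → FIR = 20
Total via IVY: 8 + 20 = 28 min.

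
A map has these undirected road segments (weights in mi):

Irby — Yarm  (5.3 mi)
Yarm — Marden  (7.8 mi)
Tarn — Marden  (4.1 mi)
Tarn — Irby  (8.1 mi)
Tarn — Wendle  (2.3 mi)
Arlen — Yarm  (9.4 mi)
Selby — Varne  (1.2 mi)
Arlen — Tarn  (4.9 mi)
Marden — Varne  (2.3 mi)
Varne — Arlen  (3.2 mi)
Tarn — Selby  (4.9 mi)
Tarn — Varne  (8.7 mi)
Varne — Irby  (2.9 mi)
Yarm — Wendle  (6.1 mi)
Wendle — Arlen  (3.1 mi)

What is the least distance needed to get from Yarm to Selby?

Settle nodes by increasing distance from Yarm:
Yarm: 0
Irby: 5.3  (via Yarm)
Wendle: 6.1  (via Yarm)
Marden: 7.8  (via Yarm)
Varne: 8.2  (via Irby)
Tarn: 8.4  (via Wendle)
Arlen: 9.2  (via Wendle)
Selby: 9.4  (via Varne)
Shortest route: Yarm → Irby → Varne → Selby = 9.4 mi.

9.4 mi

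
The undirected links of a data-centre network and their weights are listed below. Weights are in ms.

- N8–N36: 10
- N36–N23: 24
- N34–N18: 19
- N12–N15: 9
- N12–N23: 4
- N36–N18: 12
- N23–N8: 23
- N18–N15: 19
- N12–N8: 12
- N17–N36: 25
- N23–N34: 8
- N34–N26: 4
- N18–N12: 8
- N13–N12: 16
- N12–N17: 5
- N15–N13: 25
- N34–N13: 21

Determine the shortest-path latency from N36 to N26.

Settle nodes by increasing distance from N36:
N36: 0
N8: 10  (via N36)
N18: 12  (via N36)
N12: 20  (via N18)
N23: 24  (via N36)
N17: 25  (via N36)
N15: 29  (via N12)
N34: 31  (via N18)
N26: 35  (via N34)
Shortest route: N36–N18–N34–N26 = 35 ms.

35 ms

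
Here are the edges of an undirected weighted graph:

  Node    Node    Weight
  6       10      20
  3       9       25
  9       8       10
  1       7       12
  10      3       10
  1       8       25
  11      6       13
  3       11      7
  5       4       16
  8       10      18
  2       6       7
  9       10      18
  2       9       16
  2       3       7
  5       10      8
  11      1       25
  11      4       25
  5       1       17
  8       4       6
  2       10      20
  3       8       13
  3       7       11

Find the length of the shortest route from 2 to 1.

30

Running Dijkstra from 2:
2: 0
3: 7  (via 2)
6: 7  (via 2)
11: 14  (via 3)
9: 16  (via 2)
10: 17  (via 3)
7: 18  (via 3)
8: 20  (via 3)
5: 25  (via 10)
4: 26  (via 8)
1: 30  (via 7)
Shortest route: 2 → 3 → 7 → 1 = 30.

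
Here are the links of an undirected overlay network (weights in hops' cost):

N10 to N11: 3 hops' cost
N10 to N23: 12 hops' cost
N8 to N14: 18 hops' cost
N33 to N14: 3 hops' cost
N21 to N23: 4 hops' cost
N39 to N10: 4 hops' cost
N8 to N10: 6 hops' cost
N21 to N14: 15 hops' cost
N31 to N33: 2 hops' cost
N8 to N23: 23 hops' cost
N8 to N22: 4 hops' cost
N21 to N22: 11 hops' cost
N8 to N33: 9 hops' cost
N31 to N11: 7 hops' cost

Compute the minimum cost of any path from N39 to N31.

Settle nodes by increasing distance from N39:
N39: 0
N10: 4  (via N39)
N11: 7  (via N10)
N8: 10  (via N10)
N31: 14  (via N11)
Shortest route: N39–N10–N11–N31 = 14 hops' cost.

14 hops' cost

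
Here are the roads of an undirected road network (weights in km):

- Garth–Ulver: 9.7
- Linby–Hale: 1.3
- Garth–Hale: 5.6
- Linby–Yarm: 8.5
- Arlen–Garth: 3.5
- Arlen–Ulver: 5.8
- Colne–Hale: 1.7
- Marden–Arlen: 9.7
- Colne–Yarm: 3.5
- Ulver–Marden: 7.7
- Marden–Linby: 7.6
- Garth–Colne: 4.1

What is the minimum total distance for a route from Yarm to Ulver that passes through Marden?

Shortest Yarm→Marden: Yarm–Colne–Hale–Linby–Marden = 14.1
Shortest Marden→Ulver: Marden–Ulver = 7.7
Total via Marden: 14.1 + 7.7 = 21.8 km.

21.8 km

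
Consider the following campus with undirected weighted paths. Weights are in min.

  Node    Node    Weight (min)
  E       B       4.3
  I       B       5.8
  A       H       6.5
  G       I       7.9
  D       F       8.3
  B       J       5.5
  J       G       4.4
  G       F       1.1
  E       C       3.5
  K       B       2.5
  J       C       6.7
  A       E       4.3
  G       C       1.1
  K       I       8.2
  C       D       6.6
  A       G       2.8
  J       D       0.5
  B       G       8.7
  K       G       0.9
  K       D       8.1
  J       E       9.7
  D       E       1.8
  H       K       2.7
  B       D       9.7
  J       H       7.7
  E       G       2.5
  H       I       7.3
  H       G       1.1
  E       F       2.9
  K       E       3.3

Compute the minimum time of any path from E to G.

2.5 min

Compare a few routes:
E - G: 2.5 = 2.5
E - F - G: 2.9+1.1 = 4
Cheapest is E - G at 2.5 min.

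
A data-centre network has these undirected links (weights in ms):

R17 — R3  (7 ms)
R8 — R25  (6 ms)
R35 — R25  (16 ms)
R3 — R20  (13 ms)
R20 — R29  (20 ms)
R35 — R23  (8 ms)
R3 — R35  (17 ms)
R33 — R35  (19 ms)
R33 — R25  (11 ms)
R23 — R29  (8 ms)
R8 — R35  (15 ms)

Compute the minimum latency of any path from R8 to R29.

Candidate routes:
R8 → R25 → R35 → R23 → R29: 6+16+8+8 = 38
R8 → R35 → R23 → R29: 15+8+8 = 31
Cheapest is R8 → R35 → R23 → R29 at 31 ms.

31 ms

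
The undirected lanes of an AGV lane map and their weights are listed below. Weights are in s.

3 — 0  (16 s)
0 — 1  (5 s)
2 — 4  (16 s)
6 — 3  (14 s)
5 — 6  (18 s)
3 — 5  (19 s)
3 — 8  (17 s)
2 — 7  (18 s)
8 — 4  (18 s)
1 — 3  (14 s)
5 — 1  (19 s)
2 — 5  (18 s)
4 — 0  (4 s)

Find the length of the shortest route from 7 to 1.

43 s

Enumerating some paths:
7 → 2 → 5 → 1: 18+18+19 = 55
7 → 2 → 4 → 0 → 1: 18+16+4+5 = 43
The minimum is 43 s via 7 → 2 → 4 → 0 → 1.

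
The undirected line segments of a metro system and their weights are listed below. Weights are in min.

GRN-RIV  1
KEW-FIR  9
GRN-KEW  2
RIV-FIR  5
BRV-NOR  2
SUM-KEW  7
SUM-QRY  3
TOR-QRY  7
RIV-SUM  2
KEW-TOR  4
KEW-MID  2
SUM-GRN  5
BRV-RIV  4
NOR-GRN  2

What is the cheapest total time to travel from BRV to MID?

Shortest distances from BRV:
BRV: 0
NOR: 2  (via BRV)
GRN: 4  (via NOR)
RIV: 4  (via BRV)
KEW: 6  (via GRN)
SUM: 6  (via RIV)
MID: 8  (via KEW)
Shortest route: BRV–NOR–GRN–KEW–MID = 8 min.

8 min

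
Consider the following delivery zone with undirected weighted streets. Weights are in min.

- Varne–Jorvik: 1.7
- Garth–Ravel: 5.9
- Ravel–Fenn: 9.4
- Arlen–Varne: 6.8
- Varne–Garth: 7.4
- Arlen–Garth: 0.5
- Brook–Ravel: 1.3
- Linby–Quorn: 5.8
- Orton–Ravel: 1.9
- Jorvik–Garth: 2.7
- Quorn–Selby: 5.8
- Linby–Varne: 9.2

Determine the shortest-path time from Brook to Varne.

11.6 min

Settle nodes by increasing distance from Brook:
Brook: 0
Ravel: 1.3  (via Brook)
Orton: 3.2  (via Ravel)
Garth: 7.2  (via Ravel)
Arlen: 7.7  (via Garth)
Jorvik: 9.9  (via Garth)
Fenn: 10.7  (via Ravel)
Varne: 11.6  (via Jorvik)
Shortest route: Brook–Ravel–Garth–Jorvik–Varne = 11.6 min.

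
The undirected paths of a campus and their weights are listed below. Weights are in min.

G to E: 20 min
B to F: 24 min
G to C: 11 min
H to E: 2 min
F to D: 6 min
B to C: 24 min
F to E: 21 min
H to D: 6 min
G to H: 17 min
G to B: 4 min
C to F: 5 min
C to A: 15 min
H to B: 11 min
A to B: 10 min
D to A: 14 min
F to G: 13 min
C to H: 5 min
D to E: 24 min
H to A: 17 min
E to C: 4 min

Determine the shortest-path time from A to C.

Candidate routes:
A - C: 15 = 15
A - H - C: 17+5 = 22
Cheapest is A - C at 15 min.

15 min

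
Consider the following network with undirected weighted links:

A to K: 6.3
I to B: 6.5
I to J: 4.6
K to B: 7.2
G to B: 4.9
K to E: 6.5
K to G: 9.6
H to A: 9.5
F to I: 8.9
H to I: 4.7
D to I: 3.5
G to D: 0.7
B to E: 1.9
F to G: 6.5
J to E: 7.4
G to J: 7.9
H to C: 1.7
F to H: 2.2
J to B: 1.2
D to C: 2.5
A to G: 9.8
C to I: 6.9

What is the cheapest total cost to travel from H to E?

11.7

Shortest distances from H:
H: 0
C: 1.7  (via H)
F: 2.2  (via H)
D: 4.2  (via C)
I: 4.7  (via H)
G: 4.9  (via D)
J: 9.3  (via I)
A: 9.5  (via H)
B: 9.8  (via G)
E: 11.7  (via B)
Shortest route: H → C → D → G → B → E = 11.7.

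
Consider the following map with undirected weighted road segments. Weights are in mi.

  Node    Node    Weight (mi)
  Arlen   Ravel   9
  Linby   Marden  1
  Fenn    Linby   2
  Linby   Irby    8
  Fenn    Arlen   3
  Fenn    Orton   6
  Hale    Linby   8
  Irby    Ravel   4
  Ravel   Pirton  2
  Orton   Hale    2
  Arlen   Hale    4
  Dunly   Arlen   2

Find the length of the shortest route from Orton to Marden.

Compare a few routes:
Orton–Fenn–Arlen–Hale–Linby–Marden: 6+3+4+8+1 = 22
Orton–Hale–Linby–Marden: 2+8+1 = 11
Orton–Hale–Arlen–Fenn–Linby–Marden: 2+4+3+2+1 = 12
Orton–Fenn–Linby–Marden: 6+2+1 = 9
The minimum is 9 mi via Orton–Fenn–Linby–Marden.

9 mi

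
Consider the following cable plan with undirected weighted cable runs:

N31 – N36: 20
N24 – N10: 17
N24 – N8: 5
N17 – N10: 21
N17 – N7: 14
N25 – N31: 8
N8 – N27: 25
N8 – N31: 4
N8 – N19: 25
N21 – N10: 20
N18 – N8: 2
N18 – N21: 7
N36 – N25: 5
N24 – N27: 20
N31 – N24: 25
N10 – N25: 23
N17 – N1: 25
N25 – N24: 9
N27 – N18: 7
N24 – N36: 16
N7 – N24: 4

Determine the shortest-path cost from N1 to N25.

52

Running Dijkstra from N1:
N1: 0
N17: 25  (via N1)
N7: 39  (via N17)
N24: 43  (via N7)
N10: 46  (via N17)
N8: 48  (via N24)
N18: 50  (via N8)
N31: 52  (via N8)
N25: 52  (via N24)
Shortest route: N1–N17–N7–N24–N25 = 52.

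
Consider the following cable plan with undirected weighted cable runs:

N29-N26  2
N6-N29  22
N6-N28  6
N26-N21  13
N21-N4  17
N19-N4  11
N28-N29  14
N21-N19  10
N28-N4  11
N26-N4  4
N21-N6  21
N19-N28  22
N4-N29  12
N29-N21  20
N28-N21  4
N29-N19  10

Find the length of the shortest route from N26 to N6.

21

Enumerating some paths:
N26–N29–N28–N6: 2+14+6 = 22
N26–N21–N28–N6: 13+4+6 = 23
N26–N4–N28–N6: 4+11+6 = 21
N26–N29–N6: 2+22 = 24
The minimum is 21 via N26–N4–N28–N6.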